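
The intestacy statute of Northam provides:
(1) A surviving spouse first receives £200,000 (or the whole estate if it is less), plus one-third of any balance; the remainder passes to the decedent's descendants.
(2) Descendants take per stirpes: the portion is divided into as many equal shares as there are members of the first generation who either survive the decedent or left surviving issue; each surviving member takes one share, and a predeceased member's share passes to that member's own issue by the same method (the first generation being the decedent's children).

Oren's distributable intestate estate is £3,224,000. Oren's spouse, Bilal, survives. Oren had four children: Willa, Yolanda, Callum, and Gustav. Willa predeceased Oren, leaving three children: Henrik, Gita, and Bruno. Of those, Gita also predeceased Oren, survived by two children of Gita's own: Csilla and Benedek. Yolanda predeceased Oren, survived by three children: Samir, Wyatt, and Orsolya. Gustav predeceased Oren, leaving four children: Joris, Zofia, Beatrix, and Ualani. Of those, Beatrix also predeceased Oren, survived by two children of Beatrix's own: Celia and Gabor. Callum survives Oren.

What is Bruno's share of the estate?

Bilal first takes £200,000, leaving a balance of £3,024,000. Bilal then takes one-third of the balance (£1,008,000), for a total of £1,208,000. The remaining £2,016,000 passes to the descendants.
The descendants' portion (£2,016,000) is divided into 4 shares of £504,000: Callum takes £504,000; Willa's £504,000 share passes to Willa's issue; Yolanda's £504,000 share passes to Yolanda's issue; Gustav's £504,000 share passes to Gustav's issue.
Willa's share (£504,000) is divided into 3 shares of £168,000: Henrik and Bruno each take £168,000; Gita's £168,000 share passes to Gita's issue.
Gita's share (£168,000) is divided into 2 shares of £84,000: Csilla and Benedek each take £84,000.
Yolanda's share (£504,000) is divided into 3 shares of £168,000: Samir, Wyatt, and Orsolya each take £168,000.
Gustav's share (£504,000) is divided into 4 shares of £126,000: Joris, Zofia, and Ualani each take £126,000; Beatrix's £126,000 share passes to Beatrix's issue.
Beatrix's share (£126,000) is divided into 2 shares of £63,000: Celia and Gabor each take £63,000.

Bruno receives £168,000.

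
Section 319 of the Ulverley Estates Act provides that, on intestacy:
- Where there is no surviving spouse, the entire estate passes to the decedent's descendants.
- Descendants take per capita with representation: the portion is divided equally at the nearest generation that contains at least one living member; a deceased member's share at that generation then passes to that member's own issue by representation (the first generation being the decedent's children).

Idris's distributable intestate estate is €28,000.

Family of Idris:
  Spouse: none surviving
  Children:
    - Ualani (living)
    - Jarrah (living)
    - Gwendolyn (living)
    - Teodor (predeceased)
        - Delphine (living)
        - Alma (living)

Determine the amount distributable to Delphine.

Delphine receives €3,500.

The entire €28,000 passes to the descendants.
That amount (€28,000) is divided into 4 shares of €7,000: Ualani, Jarrah, and Gwendolyn each take €7,000; Teodor's €7,000 share passes to Teodor's issue.
Teodor's share (€7,000) is divided into 2 shares of €3,500: Delphine and Alma each take €3,500.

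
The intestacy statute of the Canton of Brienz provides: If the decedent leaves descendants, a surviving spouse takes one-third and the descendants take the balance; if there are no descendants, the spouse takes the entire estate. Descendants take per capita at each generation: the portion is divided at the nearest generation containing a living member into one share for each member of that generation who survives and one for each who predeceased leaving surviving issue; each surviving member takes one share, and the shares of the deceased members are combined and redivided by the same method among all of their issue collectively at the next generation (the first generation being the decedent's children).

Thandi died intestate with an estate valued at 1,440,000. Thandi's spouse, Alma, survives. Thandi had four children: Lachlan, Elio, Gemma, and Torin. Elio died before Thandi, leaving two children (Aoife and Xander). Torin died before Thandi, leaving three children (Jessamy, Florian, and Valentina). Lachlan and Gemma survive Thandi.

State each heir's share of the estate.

Alma: 480,000; Lachlan: 240,000; Aoife: 96,000; Xander: 96,000; Gemma: 240,000; Jessamy: 96,000; Florian: 96,000; Valentina: 96,000

Alma takes one-third of 1,440,000 = 480,000. The remaining 960,000 passes to the descendants.
The descendants' portion (960,000) is divided at the children's generation into 4 shares of 240,000. Lachlan and Gemma each take 240,000. The 2 shares of the deceased (Elio and Torin) are combined into a pool of 480,000.
That pool (480,000) is divided at the grandchildren's generation equally among Aoife, Xander, Jessamy, Florian, and Valentina: 96,000 each.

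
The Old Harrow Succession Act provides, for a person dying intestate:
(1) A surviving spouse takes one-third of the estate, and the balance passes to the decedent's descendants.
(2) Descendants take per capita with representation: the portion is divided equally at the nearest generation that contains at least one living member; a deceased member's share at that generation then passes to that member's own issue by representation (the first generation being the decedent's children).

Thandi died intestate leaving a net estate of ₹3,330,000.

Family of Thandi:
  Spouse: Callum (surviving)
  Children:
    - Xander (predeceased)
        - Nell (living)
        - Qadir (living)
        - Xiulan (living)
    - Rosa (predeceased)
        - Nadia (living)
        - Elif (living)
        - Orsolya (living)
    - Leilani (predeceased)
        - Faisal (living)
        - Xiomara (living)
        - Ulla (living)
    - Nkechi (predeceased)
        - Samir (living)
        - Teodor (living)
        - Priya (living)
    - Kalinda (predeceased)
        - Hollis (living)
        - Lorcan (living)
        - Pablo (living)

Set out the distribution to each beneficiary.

Callum: ₹1,110,000; Nell: ₹148,000; Qadir: ₹148,000; Xiulan: ₹148,000; Nadia: ₹148,000; Elif: ₹148,000; Orsolya: ₹148,000; Faisal: ₹148,000; Xiomara: ₹148,000; Ulla: ₹148,000; Samir: ₹148,000; Teodor: ₹148,000; Priya: ₹148,000; Hollis: ₹148,000; Lorcan: ₹148,000; Pablo: ₹148,000

Callum takes one-third of ₹3,330,000 = ₹1,110,000. The remaining ₹2,220,000 passes to the descendants.
No child survives, so the initial division is made at the grandchildren's generation.
The descendants' portion (₹2,220,000) is divided into 15 shares of ₹148,000: Nell, Qadir, Xiulan, Nadia, Elif, Orsolya, Faisal, Xiomara, Ulla, Samir, Teodor, Priya, Hollis, Lorcan, and Pablo each take ₹148,000.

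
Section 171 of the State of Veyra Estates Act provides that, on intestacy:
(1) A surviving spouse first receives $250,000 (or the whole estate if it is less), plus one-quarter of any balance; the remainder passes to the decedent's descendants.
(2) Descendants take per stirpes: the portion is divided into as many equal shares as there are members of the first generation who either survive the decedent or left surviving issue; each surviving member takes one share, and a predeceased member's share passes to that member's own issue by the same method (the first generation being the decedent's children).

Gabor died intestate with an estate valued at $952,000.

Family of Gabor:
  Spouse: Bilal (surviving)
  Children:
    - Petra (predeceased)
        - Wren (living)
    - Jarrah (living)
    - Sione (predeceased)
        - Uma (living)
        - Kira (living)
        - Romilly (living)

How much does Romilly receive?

Romilly receives $58,500.

Bilal first takes $250,000, leaving a balance of $702,000. Bilal then takes one-quarter of the balance ($175,500), for a total of $425,500. The remaining $526,500 passes to the descendants.
The descendants' portion ($526,500) is divided into 3 shares of $175,500: Jarrah takes $175,500; Petra's $175,500 share passes to Petra's issue; Sione's $175,500 share passes to Sione's issue.
Petra's share ($175,500) passes entirely to Wren.
Sione's share ($175,500) is divided into 3 shares of $58,500: Uma, Kira, and Romilly each take $58,500.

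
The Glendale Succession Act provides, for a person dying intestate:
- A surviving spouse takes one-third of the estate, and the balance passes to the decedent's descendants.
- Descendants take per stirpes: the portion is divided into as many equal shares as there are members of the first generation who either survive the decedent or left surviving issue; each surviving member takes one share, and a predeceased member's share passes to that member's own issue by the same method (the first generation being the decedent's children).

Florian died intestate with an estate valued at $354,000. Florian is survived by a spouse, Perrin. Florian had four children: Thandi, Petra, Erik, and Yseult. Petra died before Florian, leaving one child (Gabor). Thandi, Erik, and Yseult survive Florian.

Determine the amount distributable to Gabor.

Perrin takes one-third of $354,000 = $118,000. The remaining $236,000 passes to the descendants.
The descendants' portion ($236,000) is divided into 4 shares of $59,000: Thandi, Erik, and Yseult each take $59,000; Petra's $59,000 share passes to Petra's issue.
Petra's share ($59,000) passes entirely to Gabor.

Gabor receives $59,000.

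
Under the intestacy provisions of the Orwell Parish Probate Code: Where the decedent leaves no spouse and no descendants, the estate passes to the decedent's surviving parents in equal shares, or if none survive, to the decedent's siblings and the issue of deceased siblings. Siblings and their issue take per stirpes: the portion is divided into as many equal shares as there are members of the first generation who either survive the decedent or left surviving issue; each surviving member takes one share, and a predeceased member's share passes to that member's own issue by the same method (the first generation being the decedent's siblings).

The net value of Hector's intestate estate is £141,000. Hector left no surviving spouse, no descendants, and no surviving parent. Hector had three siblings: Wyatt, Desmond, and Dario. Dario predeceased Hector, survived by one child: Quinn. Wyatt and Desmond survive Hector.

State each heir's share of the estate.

The entire £141,000 passes to the siblings and their issue.
That amount (£141,000) is divided into 3 shares of £47,000: Wyatt and Desmond each take £47,000; Dario's £47,000 share passes to Dario's issue.
Dario's share (£47,000) passes entirely to Quinn.

Wyatt: £47,000; Desmond: £47,000; Quinn: £47,000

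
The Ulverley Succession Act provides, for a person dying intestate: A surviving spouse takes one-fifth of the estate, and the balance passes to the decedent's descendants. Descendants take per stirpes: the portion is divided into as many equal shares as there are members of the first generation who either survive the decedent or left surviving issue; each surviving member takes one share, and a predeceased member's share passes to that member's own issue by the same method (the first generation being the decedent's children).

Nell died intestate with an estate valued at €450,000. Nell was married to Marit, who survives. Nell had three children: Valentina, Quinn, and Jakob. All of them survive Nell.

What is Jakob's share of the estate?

Marit takes one-fifth of €450,000 = €90,000. The remaining €360,000 passes to the descendants.
The descendants' portion (€360,000) is divided into 3 shares of €120,000: Valentina, Quinn, and Jakob each take €120,000.

Jakob receives €120,000.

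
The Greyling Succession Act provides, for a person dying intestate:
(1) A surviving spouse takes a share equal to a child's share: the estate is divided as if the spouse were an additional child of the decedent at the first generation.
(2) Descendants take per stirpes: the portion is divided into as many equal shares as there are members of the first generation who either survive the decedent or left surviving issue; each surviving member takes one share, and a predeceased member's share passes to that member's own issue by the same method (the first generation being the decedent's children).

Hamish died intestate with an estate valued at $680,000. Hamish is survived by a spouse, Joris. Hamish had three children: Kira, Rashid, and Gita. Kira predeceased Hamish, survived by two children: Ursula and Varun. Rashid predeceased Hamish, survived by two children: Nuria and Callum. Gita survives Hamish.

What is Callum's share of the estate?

The spouse counts as an additional share at the children's level, so there are 4 primary shares of $170,000. Joris takes one such share ($170,000).
The children's combined portion ($510,000) is divided into 3 shares of $170,000: Gita takes $170,000; Kira's $170,000 share passes to Kira's issue; Rashid's $170,000 share passes to Rashid's issue.
Kira's share ($170,000) is divided into 2 shares of $85,000: Ursula and Varun each take $85,000.
Rashid's share ($170,000) is divided into 2 shares of $85,000: Nuria and Callum each take $85,000.

Callum receives $85,000.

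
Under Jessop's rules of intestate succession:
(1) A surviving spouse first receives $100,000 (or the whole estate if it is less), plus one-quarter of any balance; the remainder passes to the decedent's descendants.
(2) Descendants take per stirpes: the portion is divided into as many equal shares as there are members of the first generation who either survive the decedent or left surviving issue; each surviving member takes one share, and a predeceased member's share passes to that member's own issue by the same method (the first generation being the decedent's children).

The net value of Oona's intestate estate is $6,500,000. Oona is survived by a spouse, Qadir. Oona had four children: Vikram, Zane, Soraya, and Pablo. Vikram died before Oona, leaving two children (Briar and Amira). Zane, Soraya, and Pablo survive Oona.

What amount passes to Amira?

Qadir first takes $100,000, leaving a balance of $6,400,000. Qadir then takes one-quarter of the balance ($1,600,000), for a total of $1,700,000. The remaining $4,800,000 passes to the descendants.
The descendants' portion ($4,800,000) is divided into 4 shares of $1,200,000: Zane, Soraya, and Pablo each take $1,200,000; Vikram's $1,200,000 share passes to Vikram's issue.
Vikram's share ($1,200,000) is divided into 2 shares of $600,000: Briar and Amira each take $600,000.

Amira receives $600,000.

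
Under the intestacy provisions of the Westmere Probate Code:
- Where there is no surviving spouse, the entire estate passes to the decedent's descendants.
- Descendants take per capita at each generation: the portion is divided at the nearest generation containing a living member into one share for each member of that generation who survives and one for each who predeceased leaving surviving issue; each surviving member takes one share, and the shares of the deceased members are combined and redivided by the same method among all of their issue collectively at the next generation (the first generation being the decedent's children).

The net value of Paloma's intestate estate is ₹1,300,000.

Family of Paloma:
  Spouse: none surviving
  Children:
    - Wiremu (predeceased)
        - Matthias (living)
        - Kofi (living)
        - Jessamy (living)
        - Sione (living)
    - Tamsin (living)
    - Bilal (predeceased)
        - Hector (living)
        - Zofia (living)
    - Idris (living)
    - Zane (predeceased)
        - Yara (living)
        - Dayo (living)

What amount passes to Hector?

Hector receives ₹97,500.

The entire ₹1,300,000 passes to the descendants.
That amount (₹1,300,000) is divided at the children's generation into 5 shares of ₹260,000. Tamsin and Idris each take ₹260,000. The 3 shares of the deceased (Wiremu, Bilal, and Zane) are combined into a pool of ₹780,000.
That pool (₹780,000) is divided at the grandchildren's generation equally among Matthias, Kofi, Jessamy, Sione, Hector, Zofia, Yara, and Dayo: ₹97,500 each.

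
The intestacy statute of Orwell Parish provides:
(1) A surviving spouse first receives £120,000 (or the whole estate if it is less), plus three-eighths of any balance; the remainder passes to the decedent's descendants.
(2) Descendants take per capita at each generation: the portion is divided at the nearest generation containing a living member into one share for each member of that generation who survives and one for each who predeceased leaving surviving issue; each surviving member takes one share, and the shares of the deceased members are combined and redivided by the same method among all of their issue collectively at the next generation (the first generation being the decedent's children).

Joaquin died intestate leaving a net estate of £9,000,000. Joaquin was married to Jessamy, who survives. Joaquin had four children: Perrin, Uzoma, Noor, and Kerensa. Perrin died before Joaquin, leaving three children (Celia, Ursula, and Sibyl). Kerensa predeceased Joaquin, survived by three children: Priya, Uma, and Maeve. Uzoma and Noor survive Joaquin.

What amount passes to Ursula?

Ursula receives £462,500.

Jessamy first takes £120,000, leaving a balance of £8,880,000. Jessamy then takes three-eighths of the balance (£3,330,000), for a total of £3,450,000. The remaining £5,550,000 passes to the descendants.
The descendants' portion (£5,550,000) is divided at the children's generation into 4 shares of £1,387,500. Uzoma and Noor each take £1,387,500. The 2 shares of the deceased (Perrin and Kerensa) are combined into a pool of £2,775,000.
That pool (£2,775,000) is divided at the grandchildren's generation equally among Celia, Ursula, Sibyl, Priya, Uma, and Maeve: £462,500 each.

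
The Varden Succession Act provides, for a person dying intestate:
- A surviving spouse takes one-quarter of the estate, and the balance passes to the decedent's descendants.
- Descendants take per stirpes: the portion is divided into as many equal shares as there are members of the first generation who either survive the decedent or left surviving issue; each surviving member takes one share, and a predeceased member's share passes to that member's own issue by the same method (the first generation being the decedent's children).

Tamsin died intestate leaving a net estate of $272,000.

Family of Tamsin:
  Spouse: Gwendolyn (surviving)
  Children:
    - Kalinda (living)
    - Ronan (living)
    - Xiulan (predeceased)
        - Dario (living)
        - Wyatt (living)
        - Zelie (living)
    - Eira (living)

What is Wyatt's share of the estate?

Wyatt receives $17,000.

Gwendolyn takes one-quarter of $272,000 = $68,000. The remaining $204,000 passes to the descendants.
The descendants' portion ($204,000) is divided into 4 shares of $51,000: Kalinda, Ronan, and Eira each take $51,000; Xiulan's $51,000 share passes to Xiulan's issue.
Xiulan's share ($51,000) is divided into 3 shares of $17,000: Dario, Wyatt, and Zelie each take $17,000.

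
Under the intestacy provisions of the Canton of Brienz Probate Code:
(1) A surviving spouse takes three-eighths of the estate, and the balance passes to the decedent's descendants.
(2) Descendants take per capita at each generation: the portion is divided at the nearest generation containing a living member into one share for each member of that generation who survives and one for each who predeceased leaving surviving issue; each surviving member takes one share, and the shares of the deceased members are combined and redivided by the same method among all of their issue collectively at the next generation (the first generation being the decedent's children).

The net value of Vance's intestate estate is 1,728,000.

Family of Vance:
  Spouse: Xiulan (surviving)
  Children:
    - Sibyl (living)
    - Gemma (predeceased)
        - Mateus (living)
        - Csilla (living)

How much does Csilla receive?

Xiulan takes three-eighths of 1,728,000 = 648,000. The remaining 1,080,000 passes to the descendants.
The descendants' portion (1,080,000) is divided at the children's generation into 2 shares of 540,000. Sibyl takes 540,000. The remaining share for the deceased Gemma (540,000) is carried to the next generation.
That pool (540,000) is divided at the grandchildren's generation equally among Mateus and Csilla: 270,000 each.

Csilla receives 270,000.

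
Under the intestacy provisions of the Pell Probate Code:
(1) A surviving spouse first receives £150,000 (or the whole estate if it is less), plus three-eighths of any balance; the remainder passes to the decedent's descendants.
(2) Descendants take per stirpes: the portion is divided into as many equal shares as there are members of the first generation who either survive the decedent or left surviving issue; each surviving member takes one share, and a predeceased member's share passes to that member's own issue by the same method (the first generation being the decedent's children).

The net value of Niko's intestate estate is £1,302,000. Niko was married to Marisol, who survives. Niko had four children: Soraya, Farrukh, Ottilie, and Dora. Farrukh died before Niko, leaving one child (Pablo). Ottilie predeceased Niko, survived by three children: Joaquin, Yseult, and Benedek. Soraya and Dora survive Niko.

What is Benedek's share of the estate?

Benedek receives £60,000.

Marisol first takes £150,000, leaving a balance of £1,152,000. Marisol then takes three-eighths of the balance (£432,000), for a total of £582,000. The remaining £720,000 passes to the descendants.
The descendants' portion (£720,000) is divided into 4 shares of £180,000: Soraya and Dora each take £180,000; Farrukh's £180,000 share passes to Farrukh's issue; Ottilie's £180,000 share passes to Ottilie's issue.
Farrukh's share (£180,000) passes entirely to Pablo.
Ottilie's share (£180,000) is divided into 3 shares of £60,000: Joaquin, Yseult, and Benedek each take £60,000.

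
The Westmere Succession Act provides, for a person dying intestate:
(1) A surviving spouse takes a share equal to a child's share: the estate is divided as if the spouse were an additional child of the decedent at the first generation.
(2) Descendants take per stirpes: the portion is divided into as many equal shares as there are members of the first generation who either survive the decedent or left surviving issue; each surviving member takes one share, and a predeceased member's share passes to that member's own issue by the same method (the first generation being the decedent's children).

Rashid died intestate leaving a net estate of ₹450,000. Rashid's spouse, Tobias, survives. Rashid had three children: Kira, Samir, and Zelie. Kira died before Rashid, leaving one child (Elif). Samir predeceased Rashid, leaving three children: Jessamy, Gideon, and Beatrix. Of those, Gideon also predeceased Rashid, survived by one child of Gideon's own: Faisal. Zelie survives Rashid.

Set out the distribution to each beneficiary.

Tobias: ₹112,500; Elif: ₹112,500; Jessamy: ₹37,500; Faisal: ₹37,500; Beatrix: ₹37,500; Zelie: ₹112,500

The spouse counts as an additional share at the children's level, so there are 4 primary shares of ₹112,500. Tobias takes one such share (₹112,500).
The children's combined portion (₹337,500) is divided into 3 shares of ₹112,500: Zelie takes ₹112,500; Kira's ₹112,500 share passes to Kira's issue; Samir's ₹112,500 share passes to Samir's issue.
Kira's share (₹112,500) passes entirely to Elif.
Samir's share (₹112,500) is divided into 3 shares of ₹37,500: Jessamy and Beatrix each take ₹37,500; Gideon's ₹37,500 share passes to Gideon's issue.
Gideon's share (₹37,500) passes entirely to Faisal.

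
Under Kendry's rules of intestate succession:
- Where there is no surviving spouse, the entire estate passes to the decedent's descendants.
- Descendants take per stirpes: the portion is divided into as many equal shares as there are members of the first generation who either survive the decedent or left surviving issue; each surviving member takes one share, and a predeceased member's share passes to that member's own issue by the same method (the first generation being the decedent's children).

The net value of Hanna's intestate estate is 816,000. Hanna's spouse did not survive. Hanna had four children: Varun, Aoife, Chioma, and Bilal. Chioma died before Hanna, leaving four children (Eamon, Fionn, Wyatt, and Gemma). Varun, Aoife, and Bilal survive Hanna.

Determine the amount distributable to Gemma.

The entire 816,000 passes to the descendants.
That amount (816,000) is divided into 4 shares of 204,000: Varun, Aoife, and Bilal each take 204,000; Chioma's 204,000 share passes to Chioma's issue.
Chioma's share (204,000) is divided into 4 shares of 51,000: Eamon, Fionn, Wyatt, and Gemma each take 51,000.

Gemma receives 51,000.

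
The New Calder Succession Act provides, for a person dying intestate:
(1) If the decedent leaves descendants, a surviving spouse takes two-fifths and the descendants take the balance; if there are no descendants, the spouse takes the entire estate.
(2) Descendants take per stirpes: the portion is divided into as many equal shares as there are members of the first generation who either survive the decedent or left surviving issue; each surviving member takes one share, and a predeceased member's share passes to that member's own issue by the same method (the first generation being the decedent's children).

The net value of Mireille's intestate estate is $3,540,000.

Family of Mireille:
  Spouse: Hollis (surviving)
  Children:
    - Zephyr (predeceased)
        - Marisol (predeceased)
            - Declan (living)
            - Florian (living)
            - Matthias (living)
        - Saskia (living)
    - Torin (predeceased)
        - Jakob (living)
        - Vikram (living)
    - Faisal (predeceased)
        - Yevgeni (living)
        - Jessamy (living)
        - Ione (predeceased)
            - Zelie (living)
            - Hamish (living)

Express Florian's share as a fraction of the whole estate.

Hollis takes two-fifths of $3,540,000 = $1,416,000. The remaining $2,124,000 passes to the descendants.
The descendants' portion ($2,124,000) is divided into 3 shares of $708,000: Zephyr's $708,000 share passes to Zephyr's issue; Torin's $708,000 share passes to Torin's issue; Faisal's $708,000 share passes to Faisal's issue.
Zephyr's share ($708,000) is divided into 2 shares of $354,000: Saskia takes $354,000; Marisol's $354,000 share passes to Marisol's issue.
Marisol's share ($354,000) is divided into 3 shares of $118,000: Declan, Florian, and Matthias each take $118,000.
Torin's share ($708,000) is divided into 2 shares of $354,000: Jakob and Vikram each take $354,000.
Faisal's share ($708,000) is divided into 3 shares of $236,000: Yevgeni and Jessamy each take $236,000; Ione's $236,000 share passes to Ione's issue.
Ione's share ($236,000) is divided into 2 shares of $118,000: Zelie and Hamish each take $118,000.

Florian receives 1/30 of the estate.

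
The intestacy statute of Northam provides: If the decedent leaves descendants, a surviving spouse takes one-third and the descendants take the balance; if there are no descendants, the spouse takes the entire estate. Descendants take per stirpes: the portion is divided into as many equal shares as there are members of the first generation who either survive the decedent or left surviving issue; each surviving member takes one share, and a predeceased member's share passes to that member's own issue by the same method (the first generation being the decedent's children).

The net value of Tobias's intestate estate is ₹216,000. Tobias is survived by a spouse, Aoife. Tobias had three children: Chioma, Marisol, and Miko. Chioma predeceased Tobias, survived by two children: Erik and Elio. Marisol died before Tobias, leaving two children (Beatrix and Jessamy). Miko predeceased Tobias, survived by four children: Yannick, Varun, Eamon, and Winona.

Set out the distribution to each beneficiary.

Aoife takes one-third of ₹216,000 = ₹72,000. The remaining ₹144,000 passes to the descendants.
The descendants' portion (₹144,000) is divided into 3 shares of ₹48,000: Chioma's ₹48,000 share passes to Chioma's issue; Marisol's ₹48,000 share passes to Marisol's issue; Miko's ₹48,000 share passes to Miko's issue.
Chioma's share (₹48,000) is divided into 2 shares of ₹24,000: Erik and Elio each take ₹24,000.
Marisol's share (₹48,000) is divided into 2 shares of ₹24,000: Beatrix and Jessamy each take ₹24,000.
Miko's share (₹48,000) is divided into 4 shares of ₹12,000: Yannick, Varun, Eamon, and Winona each take ₹12,000.

Aoife: ₹72,000; Erik: ₹24,000; Elio: ₹24,000; Beatrix: ₹24,000; Jessamy: ₹24,000; Yannick: ₹12,000; Varun: ₹12,000; Eamon: ₹12,000; Winona: ₹12,000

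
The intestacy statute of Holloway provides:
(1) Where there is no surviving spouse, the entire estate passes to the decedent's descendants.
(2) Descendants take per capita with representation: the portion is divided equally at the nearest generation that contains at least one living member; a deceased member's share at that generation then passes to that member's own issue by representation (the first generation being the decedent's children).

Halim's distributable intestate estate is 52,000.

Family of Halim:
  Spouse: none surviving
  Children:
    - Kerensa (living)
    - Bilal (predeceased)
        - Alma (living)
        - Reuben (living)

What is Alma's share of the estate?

The entire 52,000 passes to the descendants.
That amount (52,000) is divided into 2 shares of 26,000: Kerensa takes 26,000; Bilal's 26,000 share passes to Bilal's issue.
Bilal's share (26,000) is divided into 2 shares of 13,000: Alma and Reuben each take 13,000.

Alma receives 13,000.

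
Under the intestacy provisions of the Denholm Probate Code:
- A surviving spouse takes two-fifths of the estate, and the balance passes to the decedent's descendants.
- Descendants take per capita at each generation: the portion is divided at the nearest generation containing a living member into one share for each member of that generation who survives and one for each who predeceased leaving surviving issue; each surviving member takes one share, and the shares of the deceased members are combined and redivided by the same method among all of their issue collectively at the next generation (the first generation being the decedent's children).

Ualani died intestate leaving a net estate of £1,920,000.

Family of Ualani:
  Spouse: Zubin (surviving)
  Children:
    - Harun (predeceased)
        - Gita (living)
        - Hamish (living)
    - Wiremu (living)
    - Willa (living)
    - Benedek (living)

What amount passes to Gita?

Gita receives £144,000.

Zubin takes two-fifths of £1,920,000 = £768,000. The remaining £1,152,000 passes to the descendants.
The descendants' portion (£1,152,000) is divided at the children's generation into 4 shares of £288,000. Wiremu, Willa, and Benedek each take £288,000. The remaining share for the deceased Harun (£288,000) is carried to the next generation.
That pool (£288,000) is divided at the grandchildren's generation equally among Gita and Hamish: £144,000 each.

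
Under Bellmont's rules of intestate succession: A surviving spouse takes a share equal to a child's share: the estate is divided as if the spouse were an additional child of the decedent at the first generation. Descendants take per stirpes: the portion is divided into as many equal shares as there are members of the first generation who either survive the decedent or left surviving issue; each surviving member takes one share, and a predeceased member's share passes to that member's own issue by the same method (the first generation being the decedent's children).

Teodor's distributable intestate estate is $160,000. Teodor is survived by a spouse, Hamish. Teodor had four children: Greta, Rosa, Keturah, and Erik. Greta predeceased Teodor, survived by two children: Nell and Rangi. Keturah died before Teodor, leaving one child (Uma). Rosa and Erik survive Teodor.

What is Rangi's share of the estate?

The spouse counts as an additional share at the children's level, so there are 5 primary shares of $32,000. Hamish takes one such share ($32,000).
The children's combined portion ($128,000) is divided into 4 shares of $32,000: Rosa and Erik each take $32,000; Greta's $32,000 share passes to Greta's issue; Keturah's $32,000 share passes to Keturah's issue.
Greta's share ($32,000) is divided into 2 shares of $16,000: Nell and Rangi each take $16,000.
Keturah's share ($32,000) passes entirely to Uma.

Rangi receives $16,000.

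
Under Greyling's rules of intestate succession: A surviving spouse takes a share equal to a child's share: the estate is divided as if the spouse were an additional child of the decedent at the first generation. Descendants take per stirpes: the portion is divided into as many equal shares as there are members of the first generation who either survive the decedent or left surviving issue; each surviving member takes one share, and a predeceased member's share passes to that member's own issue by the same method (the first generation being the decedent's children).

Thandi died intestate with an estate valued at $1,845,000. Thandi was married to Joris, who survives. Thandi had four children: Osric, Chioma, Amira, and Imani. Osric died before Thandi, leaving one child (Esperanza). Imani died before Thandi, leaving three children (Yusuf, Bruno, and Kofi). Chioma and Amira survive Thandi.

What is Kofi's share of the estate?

The spouse counts as an additional share at the children's level, so there are 5 primary shares of $369,000. Joris takes one such share ($369,000).
The children's combined portion ($1,476,000) is divided into 4 shares of $369,000: Chioma and Amira each take $369,000; Osric's $369,000 share passes to Osric's issue; Imani's $369,000 share passes to Imani's issue.
Osric's share ($369,000) passes entirely to Esperanza.
Imani's share ($369,000) is divided into 3 shares of $123,000: Yusuf, Bruno, and Kofi each take $123,000.

Kofi receives $123,000.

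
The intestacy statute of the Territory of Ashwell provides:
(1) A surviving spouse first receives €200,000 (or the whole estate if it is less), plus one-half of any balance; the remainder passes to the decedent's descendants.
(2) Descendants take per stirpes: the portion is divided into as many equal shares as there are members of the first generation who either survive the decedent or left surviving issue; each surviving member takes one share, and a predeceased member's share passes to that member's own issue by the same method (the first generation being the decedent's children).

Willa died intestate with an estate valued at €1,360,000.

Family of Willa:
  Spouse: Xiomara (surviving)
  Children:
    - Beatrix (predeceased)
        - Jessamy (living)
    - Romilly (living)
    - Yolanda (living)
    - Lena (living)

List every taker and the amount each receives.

Xiomara: €780,000; Jessamy: €145,000; Romilly: €145,000; Yolanda: €145,000; Lena: €145,000

Xiomara first takes €200,000, leaving a balance of €1,160,000. Xiomara then takes one-half of the balance (€580,000), for a total of €780,000. The remaining €580,000 passes to the descendants.
The descendants' portion (€580,000) is divided into 4 shares of €145,000: Romilly, Yolanda, and Lena each take €145,000; Beatrix's €145,000 share passes to Beatrix's issue.
Beatrix's share (€145,000) passes entirely to Jessamy.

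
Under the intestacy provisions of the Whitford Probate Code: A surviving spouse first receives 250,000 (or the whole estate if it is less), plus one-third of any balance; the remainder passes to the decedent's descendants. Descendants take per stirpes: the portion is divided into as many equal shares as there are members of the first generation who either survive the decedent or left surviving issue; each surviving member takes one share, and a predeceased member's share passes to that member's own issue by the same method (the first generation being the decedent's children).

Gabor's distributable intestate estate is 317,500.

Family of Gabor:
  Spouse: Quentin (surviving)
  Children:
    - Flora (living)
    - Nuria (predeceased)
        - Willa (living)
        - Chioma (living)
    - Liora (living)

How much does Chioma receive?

Quentin first takes 250,000, leaving a balance of 67,500. Quentin then takes one-third of the balance (22,500), for a total of 272,500. The remaining 45,000 passes to the descendants.
The descendants' portion (45,000) is divided into 3 shares of 15,000: Flora and Liora each take 15,000; Nuria's 15,000 share passes to Nuria's issue.
Nuria's share (15,000) is divided into 2 shares of 7,500: Willa and Chioma each take 7,500.

Chioma receives 7,500.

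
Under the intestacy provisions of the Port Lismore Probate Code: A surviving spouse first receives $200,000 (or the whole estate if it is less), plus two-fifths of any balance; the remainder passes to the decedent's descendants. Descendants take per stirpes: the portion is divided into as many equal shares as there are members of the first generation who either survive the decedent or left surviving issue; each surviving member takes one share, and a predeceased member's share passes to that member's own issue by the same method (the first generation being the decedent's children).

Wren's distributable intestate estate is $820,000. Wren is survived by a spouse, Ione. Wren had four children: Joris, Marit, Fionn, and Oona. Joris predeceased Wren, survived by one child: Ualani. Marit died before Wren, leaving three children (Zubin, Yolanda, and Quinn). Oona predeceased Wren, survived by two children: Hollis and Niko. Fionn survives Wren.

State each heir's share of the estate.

Ione: $448,000; Ualani: $93,000; Zubin: $31,000; Yolanda: $31,000; Quinn: $31,000; Fionn: $93,000; Hollis: $46,500; Niko: $46,500

Ione first takes $200,000, leaving a balance of $620,000. Ione then takes two-fifths of the balance ($248,000), for a total of $448,000. The remaining $372,000 passes to the descendants.
The descendants' portion ($372,000) is divided into 4 shares of $93,000: Fionn takes $93,000; Joris's $93,000 share passes to Joris's issue; Marit's $93,000 share passes to Marit's issue; Oona's $93,000 share passes to Oona's issue.
Joris's share ($93,000) passes entirely to Ualani.
Marit's share ($93,000) is divided into 3 shares of $31,000: Zubin, Yolanda, and Quinn each take $31,000.
Oona's share ($93,000) is divided into 2 shares of $46,500: Hollis and Niko each take $46,500.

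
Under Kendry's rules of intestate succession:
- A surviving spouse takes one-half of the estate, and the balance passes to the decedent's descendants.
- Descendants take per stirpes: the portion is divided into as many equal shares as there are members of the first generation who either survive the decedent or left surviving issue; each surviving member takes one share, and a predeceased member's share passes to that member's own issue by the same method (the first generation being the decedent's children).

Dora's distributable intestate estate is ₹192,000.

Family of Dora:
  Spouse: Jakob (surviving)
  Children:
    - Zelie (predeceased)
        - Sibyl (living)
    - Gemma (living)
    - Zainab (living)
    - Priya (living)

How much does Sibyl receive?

Jakob takes one-half of ₹192,000 = ₹96,000. The remaining ₹96,000 passes to the descendants.
The descendants' portion (₹96,000) is divided into 4 shares of ₹24,000: Gemma, Zainab, and Priya each take ₹24,000; Zelie's ₹24,000 share passes to Zelie's issue.
Zelie's share (₹24,000) passes entirely to Sibyl.

Sibyl receives ₹24,000.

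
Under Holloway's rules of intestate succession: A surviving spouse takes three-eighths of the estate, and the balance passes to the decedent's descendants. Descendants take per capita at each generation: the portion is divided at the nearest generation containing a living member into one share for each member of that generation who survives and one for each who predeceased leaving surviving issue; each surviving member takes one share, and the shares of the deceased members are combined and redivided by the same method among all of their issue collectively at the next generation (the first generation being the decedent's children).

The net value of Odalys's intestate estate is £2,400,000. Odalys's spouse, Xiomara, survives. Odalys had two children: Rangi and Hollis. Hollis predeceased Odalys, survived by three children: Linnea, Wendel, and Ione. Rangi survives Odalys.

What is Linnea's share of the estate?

Linnea receives £250,000.

Xiomara takes three-eighths of £2,400,000 = £900,000. The remaining £1,500,000 passes to the descendants.
The descendants' portion (£1,500,000) is divided at the children's generation into 2 shares of £750,000. Rangi takes £750,000. The remaining share for the deceased Hollis (£750,000) is carried to the next generation.
That pool (£750,000) is divided at the grandchildren's generation equally among Linnea, Wendel, and Ione: £250,000 each.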